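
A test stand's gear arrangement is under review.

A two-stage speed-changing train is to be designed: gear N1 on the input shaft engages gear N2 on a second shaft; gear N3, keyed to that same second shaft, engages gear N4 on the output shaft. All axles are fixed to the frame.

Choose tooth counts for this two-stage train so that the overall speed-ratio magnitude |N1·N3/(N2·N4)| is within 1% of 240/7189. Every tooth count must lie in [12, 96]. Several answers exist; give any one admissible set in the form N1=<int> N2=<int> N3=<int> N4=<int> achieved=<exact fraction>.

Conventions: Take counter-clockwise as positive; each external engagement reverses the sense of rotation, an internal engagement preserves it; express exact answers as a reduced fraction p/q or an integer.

N1=12 N2=79 N3=20 N4=91 achieved=240/7189

class = fixed-axis compound train [2-stage, 240/7189 wanted]
target = 240/7189 in lowest terms: an exact hit needs N1·N3 = k·240 and N2·N4 = k·7189 for one integer k, every count in [12, 96]; additionally prefer no 1:1 stage (N1 ≠ N2, N3 ≠ N4)
k = 1: N1·N3 = 240 = 12·20, N2·N4 = 7189 = 79·91
achieved = 12·20/(79·91) = 240/7189; |achieved − target| = 0 ≤ 12/35945 ✓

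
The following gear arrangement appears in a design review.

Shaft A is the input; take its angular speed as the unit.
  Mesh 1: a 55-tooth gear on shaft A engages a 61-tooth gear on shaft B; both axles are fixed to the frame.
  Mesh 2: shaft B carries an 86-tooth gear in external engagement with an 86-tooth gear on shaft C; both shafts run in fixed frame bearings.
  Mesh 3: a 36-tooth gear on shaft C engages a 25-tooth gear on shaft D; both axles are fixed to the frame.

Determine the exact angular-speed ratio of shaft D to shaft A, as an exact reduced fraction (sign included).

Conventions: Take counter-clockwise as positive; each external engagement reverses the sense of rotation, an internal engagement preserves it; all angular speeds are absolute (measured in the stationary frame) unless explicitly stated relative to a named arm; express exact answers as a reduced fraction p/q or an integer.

class = fixed-axis compound train [3 meshes; 3 ratios multiply, 3 sense flips]
mesh 1 [55T→61T]: running ratio 55/61, sense −
mesh 2 [86T→86T]: running ratio 55/61, sense +
mesh 3 [36T→25T]: running ratio 396/305, sense −
ω_out/ω_in = -396/305

-396/305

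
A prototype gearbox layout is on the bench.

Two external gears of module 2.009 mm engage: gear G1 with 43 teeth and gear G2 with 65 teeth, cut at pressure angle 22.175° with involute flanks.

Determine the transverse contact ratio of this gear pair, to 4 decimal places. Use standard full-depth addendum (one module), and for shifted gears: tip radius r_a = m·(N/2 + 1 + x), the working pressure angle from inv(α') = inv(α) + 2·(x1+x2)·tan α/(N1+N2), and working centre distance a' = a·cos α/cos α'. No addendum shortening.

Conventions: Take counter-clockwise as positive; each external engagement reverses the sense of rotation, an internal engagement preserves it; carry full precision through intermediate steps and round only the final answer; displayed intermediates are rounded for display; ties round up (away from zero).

1.6542

recognized (one external pair, fixed centres): single-mesh tooth geometry, m = 2.009, N1 = 43, N2 = 65
base radii: r_b1 = 39.998708, r_b2 = 60.463164
tip radii: r_a1 = 45.202500, r_a2 = 67.301500
no profile shift: α' = α, a' = a
action lengths: √(r_a1²−r_b1²) = 21.056337, √(r_a2²−r_b2²) = 29.558378
base pitch p_b = π·m·cos α = 5.844635
CR = (21.056337 + 29.558378 − 108.486000·sin 22.17500°)/5.844635 = 1.654186
contact ratio ≈ 1.6542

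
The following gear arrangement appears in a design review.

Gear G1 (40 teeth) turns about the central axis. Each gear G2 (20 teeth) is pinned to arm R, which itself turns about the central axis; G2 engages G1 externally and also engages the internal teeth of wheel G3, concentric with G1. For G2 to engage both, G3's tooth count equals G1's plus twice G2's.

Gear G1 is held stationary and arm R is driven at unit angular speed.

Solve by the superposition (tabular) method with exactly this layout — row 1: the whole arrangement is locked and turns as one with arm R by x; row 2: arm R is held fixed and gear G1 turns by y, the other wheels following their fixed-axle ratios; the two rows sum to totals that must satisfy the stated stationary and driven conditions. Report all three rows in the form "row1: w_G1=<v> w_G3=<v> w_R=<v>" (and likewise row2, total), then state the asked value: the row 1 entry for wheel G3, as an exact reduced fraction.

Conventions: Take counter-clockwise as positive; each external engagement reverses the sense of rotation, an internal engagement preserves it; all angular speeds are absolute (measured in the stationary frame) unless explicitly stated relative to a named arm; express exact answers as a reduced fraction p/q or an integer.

recognized (axles ride arm R): planetary set, 40/20/80 teeth
row 1 — lock + rotate with arm: ω_sun = ω_ring = ω_arm = x
row 2 (arm held, sun turns y): ω_ring = −(40/80)·y, ω_arm = 0
boundary: total ω_sun = x + y = 0 and total ω_arm = x = 1  ⇒  y = -1, x = 1
row 2 ring = −(40/80)·(-1) = 1/2
totals (row 1 + row 2): sun 1 + (-1) = 0, ring 1 + 1/2 = 3/2, arm 1 + 0 = 1
asked cell (row1, ring) = 1

row1: w_G1=1 w_G3=1 w_R=1
row2: w_G1=-1 w_G3=1/2 w_R=0
total: w_G1=0 w_G3=3/2 w_R=1
asked value: 1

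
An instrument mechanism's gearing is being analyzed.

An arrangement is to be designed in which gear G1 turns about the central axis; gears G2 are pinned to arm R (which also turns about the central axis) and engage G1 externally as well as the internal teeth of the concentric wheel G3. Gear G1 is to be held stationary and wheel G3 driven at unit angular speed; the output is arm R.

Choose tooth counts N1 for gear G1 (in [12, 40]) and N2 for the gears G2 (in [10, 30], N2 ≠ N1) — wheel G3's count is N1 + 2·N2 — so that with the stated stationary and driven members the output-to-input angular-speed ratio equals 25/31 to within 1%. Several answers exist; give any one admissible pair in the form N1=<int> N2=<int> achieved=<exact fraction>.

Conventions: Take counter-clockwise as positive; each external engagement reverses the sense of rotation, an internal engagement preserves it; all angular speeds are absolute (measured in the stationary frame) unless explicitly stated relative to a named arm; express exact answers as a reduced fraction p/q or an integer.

N1=12 N2=19 achieved=25/31

topology: planetary set — design target 25/31, arm = carrier (Willis)
Willis with ω_sun = 0: ω_arm/ω_ring = N3/(N1+N3); set equal to 25/31  ⇒  N3/N1 = (25/31)/(1 − 25/31) = 25/6
N3 = N1 + 2·N2  ⇒  N2/N1 = (N3/N1 − 1)/2 = (25/6 − 1)/2 = 19/12
smallest multiple with N1 ≥ 12 and N2 ≥ 10: k = 1  ⇒  N1 = 1·12 = 12, N2 = 1·19 = 19 (N1 ≤ 40, N2 ≤ 30, N2 ≠ N1 ✓), N3 = 12 + 2·19 = 50
check: N3/(N1+N3) with N1 = 12, N3 = 50 gives 25/31; |achieved − target| = 0 ≤ 1/124 ✓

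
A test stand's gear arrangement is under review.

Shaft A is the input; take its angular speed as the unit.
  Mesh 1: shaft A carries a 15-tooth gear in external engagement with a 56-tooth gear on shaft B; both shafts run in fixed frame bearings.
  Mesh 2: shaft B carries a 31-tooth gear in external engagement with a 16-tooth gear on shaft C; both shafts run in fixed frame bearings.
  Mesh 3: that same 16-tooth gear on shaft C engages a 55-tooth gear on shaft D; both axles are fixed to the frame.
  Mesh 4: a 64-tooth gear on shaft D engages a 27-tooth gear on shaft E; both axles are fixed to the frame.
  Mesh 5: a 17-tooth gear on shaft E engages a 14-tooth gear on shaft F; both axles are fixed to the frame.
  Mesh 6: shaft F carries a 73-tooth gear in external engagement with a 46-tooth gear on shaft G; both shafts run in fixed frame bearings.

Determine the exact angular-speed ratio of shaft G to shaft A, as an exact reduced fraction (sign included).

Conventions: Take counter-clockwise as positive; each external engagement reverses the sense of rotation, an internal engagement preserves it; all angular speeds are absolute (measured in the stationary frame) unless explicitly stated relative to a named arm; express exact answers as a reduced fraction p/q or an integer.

class = fixed-axis compound train [6 meshes; 6 ratios multiply, 6 sense flips]
mesh 1 [15T→56T]: running ratio 15/56, sense −
mesh 2 [31T→16T]: running ratio 465/896, sense +
mesh 3 [16T→55T]: running ratio 93/616, sense −
mesh 4 [64T→27T]: running ratio 248/693, sense +
mesh 5 [17T→14T]: running ratio 2108/4851, sense −
mesh 6 [73T→46T]: running ratio 76942/111573, sense +
ω_out/ω_in = 76942/111573

76942/111573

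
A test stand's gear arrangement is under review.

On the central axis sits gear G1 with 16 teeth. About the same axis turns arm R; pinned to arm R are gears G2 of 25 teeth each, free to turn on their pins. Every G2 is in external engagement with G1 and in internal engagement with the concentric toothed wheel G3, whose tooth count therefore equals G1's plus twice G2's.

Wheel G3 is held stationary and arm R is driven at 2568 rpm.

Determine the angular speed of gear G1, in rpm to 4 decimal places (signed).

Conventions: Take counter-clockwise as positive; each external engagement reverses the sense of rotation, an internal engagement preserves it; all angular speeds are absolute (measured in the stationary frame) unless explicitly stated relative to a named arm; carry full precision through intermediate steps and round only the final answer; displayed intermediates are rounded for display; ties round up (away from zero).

recognized (axles ride arm R): planetary set, 16/25/66 teeth
normalise by the input: solve with ω_arm = 1, then scale by 2568 rpm
ring teeth: 16 + 2·25 = 66
16(ω_sun−ω_arm) = −66(ω_ring−ω_arm),  ω_ring = 0, ω_arm = 1
ω_sun = 1 − (66/16)(0−1) = 41/8
scale: ω_sun = 41/8 × 2568 rpm = +13161.0000 rpm

+13161.0000 rpm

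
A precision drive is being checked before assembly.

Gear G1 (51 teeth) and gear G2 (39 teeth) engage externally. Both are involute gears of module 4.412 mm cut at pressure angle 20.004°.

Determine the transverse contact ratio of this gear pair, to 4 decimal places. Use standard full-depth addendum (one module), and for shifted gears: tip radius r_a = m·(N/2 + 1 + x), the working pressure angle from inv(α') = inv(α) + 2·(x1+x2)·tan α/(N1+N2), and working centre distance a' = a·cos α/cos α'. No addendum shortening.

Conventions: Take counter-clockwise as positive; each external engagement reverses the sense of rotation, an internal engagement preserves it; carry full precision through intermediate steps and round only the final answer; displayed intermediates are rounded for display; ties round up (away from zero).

1.7331

class = single-mesh tooth geometry [involute pair 51T × 39T, m = 4.412]
base radii: r_b1 = 105.718371, r_b2 = 80.843460
tip radii: r_a1 = 116.918000, r_a2 = 90.446000
no profile shift: α' = α, a' = a
action lengths: √(r_a1²−r_b1²) = 49.934404, √(r_a2²−r_b2²) = 40.556304
base pitch p_b = π·m·cos α = 13.024473
CR = (49.934404 + 40.556304 − 198.540000·sin 20.00400°)/13.024473 = 1.733122
contact ratio ≈ 1.7331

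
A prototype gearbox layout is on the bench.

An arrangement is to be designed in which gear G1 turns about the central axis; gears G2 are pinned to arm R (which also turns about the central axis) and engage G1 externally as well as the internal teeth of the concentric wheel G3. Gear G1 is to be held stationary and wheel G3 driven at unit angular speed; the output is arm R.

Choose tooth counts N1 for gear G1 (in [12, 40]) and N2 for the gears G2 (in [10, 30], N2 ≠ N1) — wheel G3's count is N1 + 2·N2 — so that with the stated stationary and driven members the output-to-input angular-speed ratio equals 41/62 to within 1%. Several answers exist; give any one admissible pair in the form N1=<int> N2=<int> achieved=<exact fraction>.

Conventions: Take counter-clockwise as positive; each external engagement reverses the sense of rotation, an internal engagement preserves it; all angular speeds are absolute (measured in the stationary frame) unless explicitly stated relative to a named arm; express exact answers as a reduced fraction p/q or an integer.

N1=21 N2=10 achieved=41/62

design class (target 41/62): planetary set
Willis with ω_sun = 0: ω_arm/ω_ring = N3/(N1+N3); set equal to 41/62  ⇒  N3/N1 = (41/62)/(1 − 41/62) = 41/21
N3 = N1 + 2·N2  ⇒  N2/N1 = (N3/N1 − 1)/2 = (41/21 − 1)/2 = 10/21
smallest multiple with N1 ≥ 12 and N2 ≥ 10: k = 1  ⇒  N1 = 1·21 = 21, N2 = 1·10 = 10 (N1 ≤ 40, N2 ≤ 30, N2 ≠ N1 ✓), N3 = 21 + 2·10 = 41
check: N3/(N1+N3) with N1 = 21, N3 = 41 gives 41/62; |achieved − target| = 0 ≤ 41/6200 ✓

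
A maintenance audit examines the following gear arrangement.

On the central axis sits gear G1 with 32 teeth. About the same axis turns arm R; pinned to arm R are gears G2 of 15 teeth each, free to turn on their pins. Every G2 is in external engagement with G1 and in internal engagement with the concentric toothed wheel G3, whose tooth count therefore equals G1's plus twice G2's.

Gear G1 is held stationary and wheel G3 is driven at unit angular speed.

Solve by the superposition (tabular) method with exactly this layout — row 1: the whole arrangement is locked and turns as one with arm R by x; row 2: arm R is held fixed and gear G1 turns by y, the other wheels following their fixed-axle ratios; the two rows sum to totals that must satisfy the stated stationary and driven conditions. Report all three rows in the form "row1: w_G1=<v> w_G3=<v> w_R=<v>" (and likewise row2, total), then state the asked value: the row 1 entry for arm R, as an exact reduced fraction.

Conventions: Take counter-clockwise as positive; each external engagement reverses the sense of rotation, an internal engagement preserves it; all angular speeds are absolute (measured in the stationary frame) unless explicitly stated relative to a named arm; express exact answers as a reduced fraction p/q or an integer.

recognized (axles ride arm R): planetary set, 32/15/62 teeth
row 1 (train locked, turned with arm): all members turn x
superposition row 2 [arm held]: sun y, ring −(32/62)·y, arm 0
boundary: total ω_sun = x + y = 0 and total ω_ring = x − (32/62)·y = 1  ⇒  y = -31/47, x = 31/47
row 2 ring = −(32/62)·(-31/47) = 16/47
totals (row 1 + row 2): sun 31/47 + (-31/47) = 0, ring 31/47 + 16/47 = 1, arm 31/47 + 0 = 31/47
asked cell (row1, arm) = 31/47

row1: w_G1=31/47 w_G3=31/47 w_R=31/47
row2: w_G1=-31/47 w_G3=16/47 w_R=0
total: w_G1=0 w_G3=1 w_R=31/47
asked value: 31/47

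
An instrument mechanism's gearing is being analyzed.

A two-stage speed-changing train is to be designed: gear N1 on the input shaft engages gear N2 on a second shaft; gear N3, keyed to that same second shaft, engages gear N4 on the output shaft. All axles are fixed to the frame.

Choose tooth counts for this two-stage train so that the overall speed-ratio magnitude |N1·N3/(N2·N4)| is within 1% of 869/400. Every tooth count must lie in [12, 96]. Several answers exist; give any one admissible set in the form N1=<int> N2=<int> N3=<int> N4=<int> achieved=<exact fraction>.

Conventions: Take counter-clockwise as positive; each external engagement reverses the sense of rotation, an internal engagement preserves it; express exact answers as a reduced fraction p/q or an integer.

N1=22 N2=16 N3=79 N4=50 achieved=869/400

class = fixed-axis compound train [2-stage, 869/400 wanted]
target = 869/400 in lowest terms: an exact hit needs N1·N3 = k·869 and N2·N4 = k·400 for one integer k, every count in [12, 96]; additionally prefer no 1:1 stage (N1 ≠ N2, N3 ≠ N4)
k = 1: no 1:1-free in-range split of k·869 and k·400 into factor pairs; take k = 2
k = 2: N1·N3 = 1738 = 22·79, N2·N4 = 800 = 16·50
achieved = 22·79/(16·50) = 869/400; |achieved − target| = 0 ≤ 869/40000 ✓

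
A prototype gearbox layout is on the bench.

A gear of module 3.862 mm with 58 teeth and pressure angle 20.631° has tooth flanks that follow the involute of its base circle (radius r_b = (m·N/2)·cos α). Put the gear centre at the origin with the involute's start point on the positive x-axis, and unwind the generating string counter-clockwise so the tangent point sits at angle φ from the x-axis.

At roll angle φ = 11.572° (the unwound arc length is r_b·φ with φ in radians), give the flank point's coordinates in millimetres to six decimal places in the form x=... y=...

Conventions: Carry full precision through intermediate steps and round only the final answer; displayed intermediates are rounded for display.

single-mesh involute tooth geometry (58T wheel at module 3.862)
pitch radius r_p = m·N/2 = 3.862·58/2 = 111.998000
base radius r_b = r_p·cos α = 111.998000·cos 20.631° = 104.815460
roll angle φ = 11.572° = 0.20196950 rad
x = r_b·(cos φ + φ·sin φ) = 106.931508
y = r_b·(sin φ − φ·cos φ) = 0.286674

x=106.931508 y=0.286674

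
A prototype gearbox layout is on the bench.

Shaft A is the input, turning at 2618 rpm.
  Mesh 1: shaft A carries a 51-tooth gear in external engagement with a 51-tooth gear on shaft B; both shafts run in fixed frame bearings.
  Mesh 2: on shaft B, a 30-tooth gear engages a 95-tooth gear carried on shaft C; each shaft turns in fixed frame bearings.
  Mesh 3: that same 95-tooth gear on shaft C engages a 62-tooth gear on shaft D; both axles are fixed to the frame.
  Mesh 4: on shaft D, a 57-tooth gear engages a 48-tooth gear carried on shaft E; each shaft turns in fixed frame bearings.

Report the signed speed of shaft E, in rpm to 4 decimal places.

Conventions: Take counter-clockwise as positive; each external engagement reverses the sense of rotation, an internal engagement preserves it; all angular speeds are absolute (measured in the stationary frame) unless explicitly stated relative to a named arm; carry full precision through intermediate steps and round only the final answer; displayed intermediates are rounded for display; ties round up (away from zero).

+1504.2944 rpm

4-mesh fixed-axis compound train (all bearings frame-fixed)
mesh 1 [51T→51T]: ω = 2618.0000×51/51 = 2618.0000 rpm, sense flips to −
mesh 2 [30T→95T]: ω = 2618.0000×30/95 = 826.7368 rpm, sense flips to +
mesh 3 [95T→62T]: ω = 826.7368×95/62 = 1266.7742 rpm, sense flips to −
mesh 4 [57T→48T]: ω = 1266.7742×57/48 = 1504.2944 rpm, sense flips to +
signed output speed = +1504.2944 rpm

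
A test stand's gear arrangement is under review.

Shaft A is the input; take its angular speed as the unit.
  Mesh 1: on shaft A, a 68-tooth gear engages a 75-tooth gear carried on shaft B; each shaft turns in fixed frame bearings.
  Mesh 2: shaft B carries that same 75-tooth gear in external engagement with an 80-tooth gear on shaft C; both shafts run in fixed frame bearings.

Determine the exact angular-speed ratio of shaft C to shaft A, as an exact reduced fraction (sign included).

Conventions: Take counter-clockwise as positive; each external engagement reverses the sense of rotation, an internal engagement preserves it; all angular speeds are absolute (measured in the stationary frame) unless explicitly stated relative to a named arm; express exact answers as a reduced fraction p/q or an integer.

class = fixed-axis compound train [2 meshes; 2 ratios multiply, 2 sense flips]
mesh 1 [68T→75T]: running ratio 68/75, sense −
mesh 2 [75T→80T]: running ratio 17/20, sense +
ω_out/ω_in = 17/20

17/20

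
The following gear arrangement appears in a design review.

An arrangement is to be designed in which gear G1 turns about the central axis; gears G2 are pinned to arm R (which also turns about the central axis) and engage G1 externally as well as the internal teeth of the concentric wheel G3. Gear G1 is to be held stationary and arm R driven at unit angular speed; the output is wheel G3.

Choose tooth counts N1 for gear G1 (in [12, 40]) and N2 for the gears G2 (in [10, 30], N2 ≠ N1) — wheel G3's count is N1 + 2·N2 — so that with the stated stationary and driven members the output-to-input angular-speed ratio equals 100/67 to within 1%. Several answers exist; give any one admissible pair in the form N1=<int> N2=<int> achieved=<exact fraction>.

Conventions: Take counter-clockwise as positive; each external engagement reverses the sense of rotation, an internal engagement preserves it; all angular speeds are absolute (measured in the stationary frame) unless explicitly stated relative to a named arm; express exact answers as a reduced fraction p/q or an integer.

class = planetary set [ratio 100/67 wanted; Willis about the carrier]
Willis with ω_sun = 0: ω_ring/ω_arm = (N1+N3)/N3; set equal to 100/67  ⇒  N3/N1 = 1/(100/67 − 1) = 67/33
N3 = N1 + 2·N2  ⇒  N2/N1 = (N3/N1 − 1)/2 = (67/33 − 1)/2 = 17/33
smallest multiple with N1 ≥ 12 and N2 ≥ 10: k = 1  ⇒  N1 = 1·33 = 33, N2 = 1·17 = 17 (N1 ≤ 40, N2 ≤ 30, N2 ≠ N1 ✓), N3 = 33 + 2·17 = 67
check: (N1+N3)/N3 with N1 = 33, N3 = 67 gives 100/67; |achieved − target| = 0 ≤ 1/67 ✓

N1=33 N2=17 achieved=100/67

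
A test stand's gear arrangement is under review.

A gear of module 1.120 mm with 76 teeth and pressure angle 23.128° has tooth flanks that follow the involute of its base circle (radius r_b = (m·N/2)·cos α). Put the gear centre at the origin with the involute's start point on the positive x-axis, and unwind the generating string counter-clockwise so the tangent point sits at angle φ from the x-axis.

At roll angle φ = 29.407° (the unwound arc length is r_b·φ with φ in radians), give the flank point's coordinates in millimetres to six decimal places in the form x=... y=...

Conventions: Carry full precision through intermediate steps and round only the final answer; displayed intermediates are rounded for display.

recognized (one wheel, involute flank): single-mesh tooth geometry, m = 1.120, N = 76
pitch radius r_p = m·N/2 = 1.120·76/2 = 42.560000
base radius r_b = r_p·cos α = 42.560000·cos 23.128° = 39.139438
roll angle φ = 29.407° = 0.51324897 rad
x = r_b·(cos φ + φ·sin φ) = 43.960020
y = r_b·(sin φ − φ·cos φ) = 1.717884

x=43.960020 y=1.717884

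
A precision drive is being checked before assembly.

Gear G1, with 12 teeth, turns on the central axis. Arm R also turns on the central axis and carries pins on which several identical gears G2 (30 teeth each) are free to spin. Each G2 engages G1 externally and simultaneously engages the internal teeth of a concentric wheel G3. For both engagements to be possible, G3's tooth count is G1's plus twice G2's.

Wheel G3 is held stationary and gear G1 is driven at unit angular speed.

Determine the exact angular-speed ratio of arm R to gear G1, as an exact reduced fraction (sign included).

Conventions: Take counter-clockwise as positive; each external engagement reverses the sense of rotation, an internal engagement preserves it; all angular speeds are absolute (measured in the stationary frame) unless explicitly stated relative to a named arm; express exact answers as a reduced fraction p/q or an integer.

1/7

topology: planetary set — G1 12T / G2 30T / G3 72T, arm = carrier (Willis)
ring teeth: 12 + 2·30 = 72
12(ω_sun−ω_arm) = −72(ω_ring−ω_arm),  ω_ring = 0, ω_sun = 1
12(1−ω_arm) = −72(0−ω_arm)  ⇒  84·ω_arm = 12  ⇒  ω_arm = 1/7
ω_out/ω_in = 1/7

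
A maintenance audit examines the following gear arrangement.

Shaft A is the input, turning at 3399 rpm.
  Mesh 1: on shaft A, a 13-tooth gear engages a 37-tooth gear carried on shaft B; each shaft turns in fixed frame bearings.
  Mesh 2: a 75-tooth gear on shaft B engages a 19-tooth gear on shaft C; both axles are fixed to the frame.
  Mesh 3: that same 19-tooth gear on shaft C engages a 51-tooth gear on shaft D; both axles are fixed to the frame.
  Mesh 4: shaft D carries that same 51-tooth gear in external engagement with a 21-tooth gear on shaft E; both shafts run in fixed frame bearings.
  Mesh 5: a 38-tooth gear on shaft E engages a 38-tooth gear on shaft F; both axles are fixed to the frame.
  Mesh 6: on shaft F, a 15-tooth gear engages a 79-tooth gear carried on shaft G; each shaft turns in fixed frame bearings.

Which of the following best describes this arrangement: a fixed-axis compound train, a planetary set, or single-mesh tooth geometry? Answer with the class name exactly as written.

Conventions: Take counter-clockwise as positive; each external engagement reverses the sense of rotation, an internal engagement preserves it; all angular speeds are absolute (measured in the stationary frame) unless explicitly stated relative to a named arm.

recognized (7 fixed axles, 6 meshes): fixed-axis compound train
classification: fixed-axis compound train

fixed-axis compound train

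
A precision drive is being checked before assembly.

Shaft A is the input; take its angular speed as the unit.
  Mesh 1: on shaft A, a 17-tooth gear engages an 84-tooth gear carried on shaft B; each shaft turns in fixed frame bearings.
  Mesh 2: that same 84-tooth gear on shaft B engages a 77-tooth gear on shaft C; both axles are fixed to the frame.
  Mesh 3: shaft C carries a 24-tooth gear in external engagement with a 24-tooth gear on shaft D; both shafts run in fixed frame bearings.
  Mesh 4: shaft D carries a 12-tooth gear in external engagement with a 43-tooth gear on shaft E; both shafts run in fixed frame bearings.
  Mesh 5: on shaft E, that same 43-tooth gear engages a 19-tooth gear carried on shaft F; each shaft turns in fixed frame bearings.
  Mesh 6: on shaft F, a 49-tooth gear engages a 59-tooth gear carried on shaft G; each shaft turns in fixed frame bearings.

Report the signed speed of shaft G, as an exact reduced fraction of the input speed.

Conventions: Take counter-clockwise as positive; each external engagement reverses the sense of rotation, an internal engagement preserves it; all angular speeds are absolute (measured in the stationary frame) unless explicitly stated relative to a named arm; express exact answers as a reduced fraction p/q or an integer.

1428/12331

6-mesh fixed-axis compound train (all bearings frame-fixed)
mesh 1 [17T→84T]: |ω|/ω_in = 1×17/84 = 17/84, sense flips to −
mesh 2 [84T→77T]: |ω|/ω_in = (17/84)×84/77 = 17/77, sense flips to +
mesh 3 [24T→24T]: |ω|/ω_in = (17/77)×24/24 = 17/77, sense flips to −
mesh 4 [12T→43T]: |ω|/ω_in = (17/77)×12/43 = 204/3311, sense flips to +
mesh 5 [43T→19T]: |ω|/ω_in = (204/3311)×43/19 = 204/1463, sense flips to −
mesh 6 [49T→59T]: |ω|/ω_in = (204/1463)×49/59 = 1428/12331, sense flips to +
signed output speed (× input speed) = 1428/12331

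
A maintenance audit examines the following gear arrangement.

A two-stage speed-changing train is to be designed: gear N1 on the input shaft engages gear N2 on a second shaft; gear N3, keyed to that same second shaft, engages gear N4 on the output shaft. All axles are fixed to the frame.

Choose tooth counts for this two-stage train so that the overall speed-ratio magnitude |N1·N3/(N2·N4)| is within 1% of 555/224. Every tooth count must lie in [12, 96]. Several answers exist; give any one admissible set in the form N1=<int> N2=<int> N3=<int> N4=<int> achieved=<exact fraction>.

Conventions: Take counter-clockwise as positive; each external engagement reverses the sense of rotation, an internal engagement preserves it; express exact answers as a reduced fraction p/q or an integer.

topology: fixed-axis compound train — 2 stages, target 555/224
target = 555/224 in lowest terms: an exact hit needs N1·N3 = k·555 and N2·N4 = k·224 for one integer k, every count in [12, 96]; additionally prefer no 1:1 stage (N1 ≠ N2, N3 ≠ N4)
k = 1: N1·N3 = 555 = 15·37, N2·N4 = 224 = 14·16
achieved = 15·37/(14·16) = 555/224; |achieved − target| = 0 ≤ 111/4480 ✓

N1=15 N2=14 N3=37 N4=16 achieved=555/224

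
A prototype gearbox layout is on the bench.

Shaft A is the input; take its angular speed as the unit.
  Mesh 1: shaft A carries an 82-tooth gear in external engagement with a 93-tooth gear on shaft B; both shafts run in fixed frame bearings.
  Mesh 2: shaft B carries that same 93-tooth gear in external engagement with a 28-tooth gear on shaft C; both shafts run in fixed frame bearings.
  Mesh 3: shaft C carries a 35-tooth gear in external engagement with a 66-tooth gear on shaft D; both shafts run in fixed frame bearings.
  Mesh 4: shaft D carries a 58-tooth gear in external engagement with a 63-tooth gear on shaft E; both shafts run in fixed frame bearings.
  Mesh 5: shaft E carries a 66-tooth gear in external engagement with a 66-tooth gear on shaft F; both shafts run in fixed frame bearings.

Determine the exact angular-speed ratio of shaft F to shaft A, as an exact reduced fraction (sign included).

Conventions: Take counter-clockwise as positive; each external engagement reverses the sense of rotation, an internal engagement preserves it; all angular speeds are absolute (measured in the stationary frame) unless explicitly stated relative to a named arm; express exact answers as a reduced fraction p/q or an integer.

class = fixed-axis compound train [5 meshes; 5 ratios multiply, 5 sense flips]
mesh 1 [82T→93T]: running ratio 82/93, sense −
mesh 2 [93T→28T]: running ratio 41/14, sense +
mesh 3 [35T→66T]: running ratio 205/132, sense −
mesh 4 [58T→63T]: running ratio 5945/4158, sense +
mesh 5 [66T→66T]: running ratio 5945/4158, sense −
ω_out/ω_in = -5945/4158

-5945/4158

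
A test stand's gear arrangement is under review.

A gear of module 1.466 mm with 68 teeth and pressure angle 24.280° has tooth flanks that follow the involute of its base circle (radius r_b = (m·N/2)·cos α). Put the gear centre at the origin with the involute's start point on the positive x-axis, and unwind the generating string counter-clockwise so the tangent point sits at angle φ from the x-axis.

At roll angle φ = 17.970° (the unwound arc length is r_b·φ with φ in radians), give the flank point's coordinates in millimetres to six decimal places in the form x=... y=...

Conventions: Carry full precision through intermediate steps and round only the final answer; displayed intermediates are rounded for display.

x=47.615154 y=0.462667

topology: single-mesh involute geometry — m = 1.466, N = 68
pitch radius r_p = m·N/2 = 1.466·68/2 = 49.844000
base radius r_b = r_p·cos α = 49.844000·cos 24.280° = 45.435142
roll angle φ = 17.970° = 0.31363567 rad
x = r_b·(cos φ + φ·sin φ) = 47.615154
y = r_b·(sin φ − φ·cos φ) = 0.462667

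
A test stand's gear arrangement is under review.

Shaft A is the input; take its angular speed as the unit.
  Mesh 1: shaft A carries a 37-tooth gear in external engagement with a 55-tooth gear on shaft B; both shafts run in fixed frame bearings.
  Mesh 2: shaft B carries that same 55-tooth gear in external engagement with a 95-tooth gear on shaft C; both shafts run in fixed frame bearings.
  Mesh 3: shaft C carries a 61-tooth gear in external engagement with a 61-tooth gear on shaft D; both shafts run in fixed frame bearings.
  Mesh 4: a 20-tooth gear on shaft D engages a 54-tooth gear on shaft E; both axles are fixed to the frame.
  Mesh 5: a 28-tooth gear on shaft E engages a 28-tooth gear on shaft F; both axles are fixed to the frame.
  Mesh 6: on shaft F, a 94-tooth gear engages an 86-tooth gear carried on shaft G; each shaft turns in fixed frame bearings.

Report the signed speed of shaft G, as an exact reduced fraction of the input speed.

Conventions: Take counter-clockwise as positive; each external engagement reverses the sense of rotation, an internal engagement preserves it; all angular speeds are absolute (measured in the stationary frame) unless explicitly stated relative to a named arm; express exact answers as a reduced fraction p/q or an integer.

6-mesh fixed-axis compound train (all bearings frame-fixed)
mesh 1 [37T→55T]: |ω|/ω_in = 1×37/55 = 37/55, sense flips to −
mesh 2 [55T→95T]: |ω|/ω_in = (37/55)×55/95 = 37/95, sense flips to +
mesh 3 [61T→61T]: |ω|/ω_in = (37/95)×61/61 = 37/95, sense flips to −
mesh 4 [20T→54T]: |ω|/ω_in = (37/95)×20/54 = 74/513, sense flips to +
mesh 5 [28T→28T]: |ω|/ω_in = (74/513)×28/28 = 74/513, sense flips to −
mesh 6 [94T→86T]: |ω|/ω_in = (74/513)×94/86 = 3478/22059, sense flips to +
signed output speed (× input speed) = 3478/22059

3478/22059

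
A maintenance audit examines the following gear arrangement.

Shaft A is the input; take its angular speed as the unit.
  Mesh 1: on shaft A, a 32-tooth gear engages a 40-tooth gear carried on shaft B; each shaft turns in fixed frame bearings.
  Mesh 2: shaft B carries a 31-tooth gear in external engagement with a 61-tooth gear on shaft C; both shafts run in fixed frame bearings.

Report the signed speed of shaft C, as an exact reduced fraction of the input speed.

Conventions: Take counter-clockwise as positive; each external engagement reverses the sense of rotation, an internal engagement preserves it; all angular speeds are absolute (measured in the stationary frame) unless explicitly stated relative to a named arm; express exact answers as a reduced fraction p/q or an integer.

2-mesh fixed-axis compound train (all bearings frame-fixed)
mesh 1 [32T→40T]: |ω|/ω_in = 1×32/40 = 4/5, sense flips to −
mesh 2 [31T→61T]: |ω|/ω_in = (4/5)×31/61 = 124/305, sense flips to +
signed output speed (× input speed) = 124/305

124/305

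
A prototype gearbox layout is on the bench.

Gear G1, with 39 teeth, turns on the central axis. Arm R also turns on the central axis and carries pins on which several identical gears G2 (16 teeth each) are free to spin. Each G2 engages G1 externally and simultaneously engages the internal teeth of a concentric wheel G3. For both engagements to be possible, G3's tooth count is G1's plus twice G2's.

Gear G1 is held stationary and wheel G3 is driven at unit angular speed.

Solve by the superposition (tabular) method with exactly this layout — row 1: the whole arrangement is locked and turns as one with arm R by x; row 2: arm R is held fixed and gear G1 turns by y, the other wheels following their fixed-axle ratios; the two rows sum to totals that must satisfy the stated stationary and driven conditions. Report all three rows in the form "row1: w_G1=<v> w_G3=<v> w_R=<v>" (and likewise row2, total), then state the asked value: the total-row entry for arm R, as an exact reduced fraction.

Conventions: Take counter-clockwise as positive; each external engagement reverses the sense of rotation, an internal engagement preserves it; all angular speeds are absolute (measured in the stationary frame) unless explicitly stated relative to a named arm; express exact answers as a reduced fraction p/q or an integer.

class = planetary set [G3 = 39+2·16 = 71; Willis about the carrier]
row 1 (train locked, turned with arm): all members turn x
row 2 — arm fixed, fixed-axis ratios: sun y, ring −(39/71)·y, arm 0
boundary: total ω_sun = x + y = 0 and total ω_ring = x − (39/71)·y = 1  ⇒  y = -71/110, x = 71/110
row 2 ring = −(39/71)·(-71/110) = 39/110
totals (row 1 + row 2): sun 71/110 + (-71/110) = 0, ring 71/110 + 39/110 = 1, arm 71/110 + 0 = 71/110
asked cell (total, arm) = 71/110

row1: w_G1=71/110 w_G3=71/110 w_R=71/110
row2: w_G1=-71/110 w_G3=39/110 w_R=0
total: w_G1=0 w_G3=1 w_R=71/110
asked value: 71/110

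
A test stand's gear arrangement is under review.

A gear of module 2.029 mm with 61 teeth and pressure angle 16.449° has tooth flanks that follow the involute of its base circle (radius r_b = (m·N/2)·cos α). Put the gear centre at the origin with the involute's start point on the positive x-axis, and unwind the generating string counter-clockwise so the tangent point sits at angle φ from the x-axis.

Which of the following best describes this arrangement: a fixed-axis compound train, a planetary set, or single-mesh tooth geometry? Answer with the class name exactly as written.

topology: single-mesh involute geometry — m = 2.029, N = 61
classification: single-mesh tooth geometry

single-mesh tooth geometry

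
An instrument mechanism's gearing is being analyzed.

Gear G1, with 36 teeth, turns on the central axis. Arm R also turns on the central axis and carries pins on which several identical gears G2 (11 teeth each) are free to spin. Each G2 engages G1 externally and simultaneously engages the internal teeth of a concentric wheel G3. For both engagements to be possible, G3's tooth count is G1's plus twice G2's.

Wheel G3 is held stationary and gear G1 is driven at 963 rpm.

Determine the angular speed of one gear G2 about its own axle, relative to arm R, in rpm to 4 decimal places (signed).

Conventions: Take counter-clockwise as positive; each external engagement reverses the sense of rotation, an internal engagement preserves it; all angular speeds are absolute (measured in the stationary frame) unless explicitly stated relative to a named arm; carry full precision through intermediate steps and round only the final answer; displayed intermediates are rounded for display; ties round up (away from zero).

-1944.6267 rpm

topology: planetary set — G1 36T / G2 11T / G3 58T, arm = carrier (Willis)
normalise by the input: solve with ω_sun = 1, then scale by 963 rpm
ring teeth: 36 + 2·11 = 58
36(ω_sun−ω_arm) = −58(ω_ring−ω_arm),  ω_ring = 0, ω_sun = 1
36(1−ω_arm) = −58(0−ω_arm)  ⇒  94·ω_arm = 36  ⇒  ω_arm = 18/47
sun–planet mesh: 36·(1−18/47) = −11·(ω_p−ω_arm)  ⇒  ω_p−ω_arm = -1044/517
scale: ω_p−ω_arm = -1044/517 × 963 rpm = -1944.6267 rpm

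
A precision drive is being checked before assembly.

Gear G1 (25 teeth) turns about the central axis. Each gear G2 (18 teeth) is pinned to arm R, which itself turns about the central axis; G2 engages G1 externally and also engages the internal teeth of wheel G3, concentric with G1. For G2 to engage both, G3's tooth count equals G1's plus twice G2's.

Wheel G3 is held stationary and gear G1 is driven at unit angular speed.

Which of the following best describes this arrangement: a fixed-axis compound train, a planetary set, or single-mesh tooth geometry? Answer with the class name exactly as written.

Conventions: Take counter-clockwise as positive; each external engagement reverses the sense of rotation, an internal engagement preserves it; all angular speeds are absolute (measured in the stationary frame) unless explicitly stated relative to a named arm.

planetary set

topology: planetary set — G1 25T / G2 18T / G3 61T, arm = carrier (Willis)
classification: planetary set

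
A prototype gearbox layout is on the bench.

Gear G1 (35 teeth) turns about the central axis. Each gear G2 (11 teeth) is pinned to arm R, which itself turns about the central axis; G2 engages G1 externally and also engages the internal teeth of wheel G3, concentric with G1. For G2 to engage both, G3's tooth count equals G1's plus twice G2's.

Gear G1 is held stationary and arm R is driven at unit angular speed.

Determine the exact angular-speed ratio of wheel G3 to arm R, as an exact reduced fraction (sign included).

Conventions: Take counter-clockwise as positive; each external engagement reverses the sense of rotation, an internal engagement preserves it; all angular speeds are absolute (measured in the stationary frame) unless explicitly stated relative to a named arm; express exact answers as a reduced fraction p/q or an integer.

topology: planetary set — G1 35T / G2 11T / G3 57T, arm = carrier (Willis)
ring teeth: 35 + 2·11 = 57
35(ω_sun−ω_arm) = −57(ω_ring−ω_arm),  ω_sun = 0, ω_arm = 1
ω_ring = 1 − (35/57)(0−1) = 92/57
ω_out/ω_in = 92/57

92/57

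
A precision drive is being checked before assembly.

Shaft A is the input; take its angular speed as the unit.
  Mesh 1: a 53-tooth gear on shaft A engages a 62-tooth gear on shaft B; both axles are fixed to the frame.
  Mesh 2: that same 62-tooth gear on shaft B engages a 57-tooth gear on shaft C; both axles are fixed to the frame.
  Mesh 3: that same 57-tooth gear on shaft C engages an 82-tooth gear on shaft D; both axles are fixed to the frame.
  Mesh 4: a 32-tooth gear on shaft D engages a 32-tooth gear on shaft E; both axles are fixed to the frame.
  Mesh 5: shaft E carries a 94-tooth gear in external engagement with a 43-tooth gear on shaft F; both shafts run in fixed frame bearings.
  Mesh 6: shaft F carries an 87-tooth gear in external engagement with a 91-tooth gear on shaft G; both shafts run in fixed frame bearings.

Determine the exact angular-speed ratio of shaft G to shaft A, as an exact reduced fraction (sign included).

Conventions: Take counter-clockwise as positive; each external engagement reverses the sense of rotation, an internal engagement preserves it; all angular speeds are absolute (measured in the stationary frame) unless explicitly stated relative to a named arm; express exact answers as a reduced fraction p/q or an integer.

class = fixed-axis compound train [6 meshes; 6 ratios multiply, 6 sense flips]
mesh 1 [53T→62T]: running ratio 53/62, sense −
mesh 2 [62T→57T]: running ratio 53/57, sense +
mesh 3 [57T→82T]: running ratio 53/82, sense −
mesh 4 [32T→32T]: running ratio 53/82, sense +
mesh 5 [94T→43T]: running ratio 2491/1763, sense −
mesh 6 [87T→91T]: running ratio 216717/160433, sense +
ω_out/ω_in = 216717/160433

216717/160433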